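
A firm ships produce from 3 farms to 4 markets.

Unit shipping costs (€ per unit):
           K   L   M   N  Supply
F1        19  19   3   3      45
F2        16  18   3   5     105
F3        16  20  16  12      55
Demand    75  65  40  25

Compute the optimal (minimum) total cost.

2565

An optimal shipping plan:
  F1->M: 20 × €3 = €60
  F1->N: 25 × €3 = €75
  F2->K: 20 × €16 = €320
  F2->L: 65 × €18 = €1170
  F2->M: 20 × €3 = €60
  F3->K: 55 × €16 = €880
Total = 60 + 75 + 320 + 1170 + 60 + 880 = €2565.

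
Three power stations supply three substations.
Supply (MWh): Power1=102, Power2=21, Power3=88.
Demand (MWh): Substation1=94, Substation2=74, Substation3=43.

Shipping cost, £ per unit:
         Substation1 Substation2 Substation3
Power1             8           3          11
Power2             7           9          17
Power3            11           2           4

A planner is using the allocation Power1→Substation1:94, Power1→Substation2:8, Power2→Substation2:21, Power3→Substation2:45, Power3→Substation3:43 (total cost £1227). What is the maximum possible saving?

147

Current plan cost = 94·8 + 8·3 + 21·9 + 45·2 + 43·4 = £1227.
Optimal plan:
  Power1 to Substation1: 73 MWh
  Power1 to Substation2: 29 MWh
  Power2 to Substation1: 21 MWh
  Power3 to Substation2: 45 MWh
  Power3 to Substation3: 43 MWh
Optimal cost = £1080.
Saving = 1227 − 1080 = £147.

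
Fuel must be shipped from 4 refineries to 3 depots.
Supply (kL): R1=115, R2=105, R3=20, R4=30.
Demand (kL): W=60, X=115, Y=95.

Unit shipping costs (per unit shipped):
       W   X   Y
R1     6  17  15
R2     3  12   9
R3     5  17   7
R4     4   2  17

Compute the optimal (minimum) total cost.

A cheapest plan:
  R1->W: 60 kL
  R1->X: 55 kL
  R2->X: 30 kL
  R2->Y: 75 kL
  R3->Y: 20 kL
  R4->X: 30 kL
Total cost = 2530.

2530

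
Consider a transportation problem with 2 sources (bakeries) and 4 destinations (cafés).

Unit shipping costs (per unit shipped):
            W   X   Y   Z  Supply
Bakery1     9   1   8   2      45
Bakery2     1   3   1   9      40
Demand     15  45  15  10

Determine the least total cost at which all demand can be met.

A cheapest plan:
  Bakery1 to X: 35 × 1 = 35
  Bakery1 to Z: 10 × 2 = 20
  Bakery2 to W: 15 × 1 = 15
  Bakery2 to X: 10 × 3 = 30
  Bakery2 to Y: 15 × 1 = 15
Total = 35 + 20 + 15 + 30 + 15 = 115.

115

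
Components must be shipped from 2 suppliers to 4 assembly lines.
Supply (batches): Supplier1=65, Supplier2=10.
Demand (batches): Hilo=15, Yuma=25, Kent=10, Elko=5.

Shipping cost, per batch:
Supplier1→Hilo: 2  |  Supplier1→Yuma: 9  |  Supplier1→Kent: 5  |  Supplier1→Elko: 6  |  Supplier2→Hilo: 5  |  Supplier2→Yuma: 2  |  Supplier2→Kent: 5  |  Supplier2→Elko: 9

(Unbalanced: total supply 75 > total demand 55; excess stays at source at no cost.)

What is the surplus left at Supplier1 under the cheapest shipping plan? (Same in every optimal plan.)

20

An optimal plan:
  Supplier1–Hilo: 15 batches
  Supplier1–Yuma: 15 batches
  Supplier1–Kent: 10 batches
  Supplier1–Elko: 5 batches
  Supplier2–Yuma: 10 batches
Total cost = 265.
Supplier1 ships 45 of its 65, leaving 20.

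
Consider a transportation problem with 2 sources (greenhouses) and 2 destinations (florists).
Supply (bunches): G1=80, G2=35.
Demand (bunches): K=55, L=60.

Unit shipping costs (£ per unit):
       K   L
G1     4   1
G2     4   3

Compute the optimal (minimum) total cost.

Optimal allocation:
  G1->K: 20 × £4 = £80
  G1->L: 60 × £1 = £60
  G2->K: 35 × £4 = £140
Total = 80 + 60 + 140 = £280.

280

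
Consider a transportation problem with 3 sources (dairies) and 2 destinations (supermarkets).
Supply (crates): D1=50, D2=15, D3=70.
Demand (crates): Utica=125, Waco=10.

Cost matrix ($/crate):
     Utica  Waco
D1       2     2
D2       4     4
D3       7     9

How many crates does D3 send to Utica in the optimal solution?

70

Optimal shipments:
  D1–Utica: 40 × $2 = $80
  D1–Waco: 10 × $2 = $20
  D2–Utica: 15 × $4 = $60
  D3–Utica: 70 × $7 = $490
Total cost = $650.
So D3→Utica carries 70 crates.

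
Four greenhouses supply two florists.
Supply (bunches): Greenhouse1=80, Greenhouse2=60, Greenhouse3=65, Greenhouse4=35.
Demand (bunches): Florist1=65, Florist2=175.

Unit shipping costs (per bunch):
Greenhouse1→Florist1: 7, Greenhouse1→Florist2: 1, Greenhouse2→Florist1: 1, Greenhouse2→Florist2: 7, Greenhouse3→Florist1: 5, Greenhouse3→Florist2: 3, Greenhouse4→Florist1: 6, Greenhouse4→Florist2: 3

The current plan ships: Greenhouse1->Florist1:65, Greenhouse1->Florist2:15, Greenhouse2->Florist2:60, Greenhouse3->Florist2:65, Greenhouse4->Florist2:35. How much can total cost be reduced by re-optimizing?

Current plan cost = 65·7 + 15·1 + 60·7 + 65·3 + 35·3 = 1190.
Optimal plan:
  Greenhouse1–Florist2: 80 × 1 = 80
  Greenhouse2–Florist1: 60 × 1 = 60
  Greenhouse3–Florist1: 5 × 5 = 25
  Greenhouse3–Florist2: 60 × 3 = 180
  Greenhouse4–Florist2: 35 × 3 = 105
Optimal cost = 450.
Saving = 1190 − 450 = 740.

740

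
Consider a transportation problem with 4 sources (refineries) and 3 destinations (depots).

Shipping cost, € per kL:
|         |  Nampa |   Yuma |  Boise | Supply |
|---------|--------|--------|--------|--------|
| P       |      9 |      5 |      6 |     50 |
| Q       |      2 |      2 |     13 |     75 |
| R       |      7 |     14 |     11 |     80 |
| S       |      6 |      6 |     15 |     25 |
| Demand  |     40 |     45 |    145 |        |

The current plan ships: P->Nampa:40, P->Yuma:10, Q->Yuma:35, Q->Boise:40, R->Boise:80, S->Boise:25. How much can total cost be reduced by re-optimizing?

640

Current plan cost = 40·9 + 10·5 + 35·2 + 40·13 + 80·11 + 25·15 = €2255.
Optimal plan:
  P to Boise: 50 × €6 = €300
  Q to Nampa: 40 × €2 = €80
  Q to Yuma: 35 × €2 = €70
  R to Boise: 80 × €11 = €880
  S to Yuma: 10 × €6 = €60
  S to Boise: 15 × €15 = €225
Optimal cost = €1615.
Saving = 2255 − 1615 = €640.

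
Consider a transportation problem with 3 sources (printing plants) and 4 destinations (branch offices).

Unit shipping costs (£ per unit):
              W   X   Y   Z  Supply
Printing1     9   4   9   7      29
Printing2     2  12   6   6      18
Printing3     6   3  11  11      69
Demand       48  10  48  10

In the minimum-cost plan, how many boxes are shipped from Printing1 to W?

Solving gives:
  Printing1 to Y: 19 × £9 = £171
  Printing1 to Z: 10 × £7 = £70
  Printing2 to Y: 18 × £6 = £108
  Printing3 to W: 48 × £6 = £288
  Printing3 to X: 10 × £3 = £30
  Printing3 to Y: 11 × £11 = £121
Total cost = £788.
The route Printing1→W is not used.

0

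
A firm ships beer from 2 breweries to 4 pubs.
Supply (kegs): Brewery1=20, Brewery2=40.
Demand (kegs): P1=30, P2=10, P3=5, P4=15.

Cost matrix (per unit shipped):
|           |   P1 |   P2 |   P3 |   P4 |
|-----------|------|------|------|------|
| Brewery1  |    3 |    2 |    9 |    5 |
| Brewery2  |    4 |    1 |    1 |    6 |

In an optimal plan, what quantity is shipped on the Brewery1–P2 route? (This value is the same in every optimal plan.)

Optimal shipments:
  Brewery1–P1: 20 × 3 = 60
  Brewery2–P1: 10 × 4 = 40
  Brewery2–P2: 10 × 1 = 10
  Brewery2–P3: 5 × 1 = 5
  Brewery2–P4: 15 × 6 = 90
Total cost = 205.
The route Brewery1→P2 is not used.

0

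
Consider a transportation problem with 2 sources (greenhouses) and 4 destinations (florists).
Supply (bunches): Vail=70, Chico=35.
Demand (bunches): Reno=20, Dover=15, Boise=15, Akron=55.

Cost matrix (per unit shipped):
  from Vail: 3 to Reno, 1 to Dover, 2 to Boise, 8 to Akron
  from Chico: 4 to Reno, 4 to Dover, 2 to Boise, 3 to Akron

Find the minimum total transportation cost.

370

A cheapest plan:
  Vail to Reno: 20 × 3 = 60
  Vail to Dover: 15 × 1 = 15
  Vail to Boise: 15 × 2 = 30
  Vail to Akron: 20 × 8 = 160
  Chico to Akron: 35 × 3 = 105
Total = 60 + 15 + 30 + 160 + 105 = 370.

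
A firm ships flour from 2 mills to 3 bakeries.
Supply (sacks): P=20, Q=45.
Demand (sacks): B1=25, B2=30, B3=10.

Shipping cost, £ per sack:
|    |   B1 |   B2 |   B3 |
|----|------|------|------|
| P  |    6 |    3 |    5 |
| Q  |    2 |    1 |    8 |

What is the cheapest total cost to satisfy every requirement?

Optimal allocation:
  P->B2: 10 sacks
  P->B3: 10 sacks
  Q->B1: 25 sacks
  Q->B2: 20 sacks
Total cost = £150.

150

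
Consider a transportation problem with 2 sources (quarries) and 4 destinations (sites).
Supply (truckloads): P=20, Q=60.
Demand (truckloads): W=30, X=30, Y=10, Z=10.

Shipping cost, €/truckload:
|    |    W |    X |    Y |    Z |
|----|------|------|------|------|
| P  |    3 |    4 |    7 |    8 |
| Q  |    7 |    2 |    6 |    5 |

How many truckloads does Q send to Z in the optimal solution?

10

The minimum-cost plan:
  P to W: 20 × €3 = €60
  Q to W: 10 × €7 = €70
  Q to X: 30 × €2 = €60
  Q to Y: 10 × €6 = €60
  Q to Z: 10 × €5 = €50
Total cost = €300.
So Q→Z carries 10 truckloads.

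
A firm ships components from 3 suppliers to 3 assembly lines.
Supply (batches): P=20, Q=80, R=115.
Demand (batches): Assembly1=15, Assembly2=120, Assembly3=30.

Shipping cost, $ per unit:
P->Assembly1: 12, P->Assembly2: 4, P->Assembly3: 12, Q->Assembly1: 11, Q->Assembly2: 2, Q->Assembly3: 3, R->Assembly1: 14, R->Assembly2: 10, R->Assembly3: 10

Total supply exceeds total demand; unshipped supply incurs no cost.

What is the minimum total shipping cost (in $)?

950

A cheapest plan:
  P–Assembly2: 20 batches
  Q–Assembly2: 80 batches
  R–Assembly1: 15 batches
  R–Assembly2: 20 batches
  R–Assembly3: 30 batches
Total cost = $950.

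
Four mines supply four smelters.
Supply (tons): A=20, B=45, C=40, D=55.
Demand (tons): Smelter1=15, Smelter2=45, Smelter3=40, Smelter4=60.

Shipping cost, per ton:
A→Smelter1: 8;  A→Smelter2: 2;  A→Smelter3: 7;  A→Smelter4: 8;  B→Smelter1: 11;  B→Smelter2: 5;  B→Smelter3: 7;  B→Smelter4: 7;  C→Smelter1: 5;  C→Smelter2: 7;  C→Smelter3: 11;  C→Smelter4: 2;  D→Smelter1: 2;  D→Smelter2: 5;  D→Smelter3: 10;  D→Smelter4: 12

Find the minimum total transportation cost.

740

An optimal shipping plan:
  A–Smelter2: 20 tons
  B–Smelter3: 25 tons
  B–Smelter4: 20 tons
  C–Smelter4: 40 tons
  D–Smelter1: 15 tons
  D–Smelter2: 25 tons
  D–Smelter3: 15 tons
Total cost = 740.
(Supply check: A ships 20; B ships 45; C ships 40; D ships 55.)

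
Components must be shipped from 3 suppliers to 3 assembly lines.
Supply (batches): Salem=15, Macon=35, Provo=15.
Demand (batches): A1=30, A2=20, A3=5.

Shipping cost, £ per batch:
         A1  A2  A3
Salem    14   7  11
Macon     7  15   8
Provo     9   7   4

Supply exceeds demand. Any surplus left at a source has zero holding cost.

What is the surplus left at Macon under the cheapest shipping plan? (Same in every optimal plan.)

5

Minimum-cost shipments:
  Salem→A2: 15 × £7 = £105
  Macon→A1: 30 × £7 = £210
  Provo→A2: 5 × £7 = £35
  Provo→A3: 5 × £4 = £20
Total cost = £370.
Macon ships 30 of its 35, leaving 5.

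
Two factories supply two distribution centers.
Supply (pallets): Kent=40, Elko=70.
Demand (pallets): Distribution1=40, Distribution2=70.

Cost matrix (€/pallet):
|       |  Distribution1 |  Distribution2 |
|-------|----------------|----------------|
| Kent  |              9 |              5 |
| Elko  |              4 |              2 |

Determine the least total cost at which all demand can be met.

420

Optimal allocation:
  Kent->Distribution2: 40 × €5 = €200
  Elko->Distribution1: 40 × €4 = €160
  Elko->Distribution2: 30 × €2 = €60
Total = 200 + 160 + 60 = €420.
(Supply check: Kent ships 40; Elko ships 70.)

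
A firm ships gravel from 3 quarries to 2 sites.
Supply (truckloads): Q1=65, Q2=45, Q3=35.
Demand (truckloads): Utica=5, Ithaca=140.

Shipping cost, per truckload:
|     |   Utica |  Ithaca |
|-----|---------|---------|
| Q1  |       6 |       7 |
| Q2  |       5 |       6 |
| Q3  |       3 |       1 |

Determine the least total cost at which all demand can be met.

Optimal allocation:
  Q1→Utica: 5 × 6 = 30
  Q1→Ithaca: 60 × 7 = 420
  Q2→Ithaca: 45 × 6 = 270
  Q3→Ithaca: 35 × 1 = 35
Total = 30 + 420 + 270 + 35 = 755.
(Supply check: Q1 ships 65; Q2 ships 45; Q3 ships 35.)

755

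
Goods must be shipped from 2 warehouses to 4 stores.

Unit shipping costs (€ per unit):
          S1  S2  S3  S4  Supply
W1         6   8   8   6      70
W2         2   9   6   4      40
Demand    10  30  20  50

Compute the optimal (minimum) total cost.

One minimum-cost allocation:
  W1 to S2: 30 × €8 = €240
  W1 to S3: 20 × €8 = €160
  W1 to S4: 20 × €6 = €120
  W2 to S1: 10 × €2 = €20
  W2 to S4: 30 × €4 = €120
Total = 240 + 160 + 120 + 20 + 120 = €660.

660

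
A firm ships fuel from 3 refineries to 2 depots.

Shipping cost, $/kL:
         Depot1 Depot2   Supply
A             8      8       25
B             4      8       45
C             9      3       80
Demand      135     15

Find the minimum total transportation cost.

1010

Optimal allocation:
  A to Depot1: 25 kL
  B to Depot1: 45 kL
  C to Depot1: 65 kL
  C to Depot2: 15 kL
Total cost = $1010.
(Supply check: A ships 25; B ships 45; C ships 80.)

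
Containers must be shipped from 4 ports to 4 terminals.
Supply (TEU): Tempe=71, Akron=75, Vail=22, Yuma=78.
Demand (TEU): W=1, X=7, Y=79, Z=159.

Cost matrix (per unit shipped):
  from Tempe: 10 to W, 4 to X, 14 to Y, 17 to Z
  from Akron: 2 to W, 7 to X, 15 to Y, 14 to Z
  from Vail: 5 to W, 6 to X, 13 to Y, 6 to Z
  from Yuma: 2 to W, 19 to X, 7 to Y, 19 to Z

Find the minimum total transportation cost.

One minimum-cost allocation:
  Tempe→X: 7 × 4 = 28
  Tempe→Y: 1 × 14 = 14
  Tempe→Z: 63 × 17 = 1071
  Akron→W: 1 × 2 = 2
  Akron→Z: 74 × 14 = 1036
  Vail→Z: 22 × 6 = 132
  Yuma→Y: 78 × 7 = 546
Total = 28 + 14 + 1071 + 2 + 1036 + 132 + 546 = 2829.

2829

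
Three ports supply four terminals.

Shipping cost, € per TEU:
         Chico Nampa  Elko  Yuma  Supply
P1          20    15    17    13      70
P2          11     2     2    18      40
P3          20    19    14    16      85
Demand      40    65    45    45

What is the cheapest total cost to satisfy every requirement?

One minimum-cost allocation:
  P1→Nampa: 25 × €15 = €375
  P1→Yuma: 45 × €13 = €585
  P2→Nampa: 40 × €2 = €80
  P3→Chico: 40 × €20 = €800
  P3→Elko: 45 × €14 = €630
Total = 375 + 585 + 80 + 800 + 630 = €2470.

2470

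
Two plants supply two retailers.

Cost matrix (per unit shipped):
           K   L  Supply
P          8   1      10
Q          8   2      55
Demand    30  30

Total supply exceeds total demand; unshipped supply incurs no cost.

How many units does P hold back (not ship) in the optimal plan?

An optimal plan:
  P->L: 10 × 1 = 10
  Q->K: 30 × 8 = 240
  Q->L: 20 × 2 = 40
Total cost = 290.
P ships 10 of its 10, leaving 0.

0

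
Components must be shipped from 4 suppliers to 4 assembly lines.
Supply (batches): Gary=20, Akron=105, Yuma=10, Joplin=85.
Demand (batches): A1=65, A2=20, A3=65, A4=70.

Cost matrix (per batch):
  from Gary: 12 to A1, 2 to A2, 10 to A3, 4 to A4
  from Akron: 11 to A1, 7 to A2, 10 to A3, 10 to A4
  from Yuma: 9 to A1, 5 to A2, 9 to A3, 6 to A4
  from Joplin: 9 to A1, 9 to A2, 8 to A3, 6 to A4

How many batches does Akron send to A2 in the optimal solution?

Optimal shipments:
  Gary→A2: 20 × 2 = 40
  Akron→A1: 55 × 11 = 605
  Akron→A3: 50 × 10 = 500
  Yuma→A1: 10 × 9 = 90
  Joplin→A3: 15 × 8 = 120
  Joplin→A4: 70 × 6 = 420
Total cost = 1775.
The route Akron→A2 is not used.

0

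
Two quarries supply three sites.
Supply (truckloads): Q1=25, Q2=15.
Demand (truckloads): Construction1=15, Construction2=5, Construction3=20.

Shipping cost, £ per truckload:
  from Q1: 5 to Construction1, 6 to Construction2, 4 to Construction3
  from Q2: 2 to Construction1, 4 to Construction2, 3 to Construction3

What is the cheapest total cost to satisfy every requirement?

Optimal allocation:
  Q1->Construction2: 5 × £6 = £30
  Q1->Construction3: 20 × £4 = £80
  Q2->Construction1: 15 × £2 = £30
Total = 30 + 80 + 30 = £140.

140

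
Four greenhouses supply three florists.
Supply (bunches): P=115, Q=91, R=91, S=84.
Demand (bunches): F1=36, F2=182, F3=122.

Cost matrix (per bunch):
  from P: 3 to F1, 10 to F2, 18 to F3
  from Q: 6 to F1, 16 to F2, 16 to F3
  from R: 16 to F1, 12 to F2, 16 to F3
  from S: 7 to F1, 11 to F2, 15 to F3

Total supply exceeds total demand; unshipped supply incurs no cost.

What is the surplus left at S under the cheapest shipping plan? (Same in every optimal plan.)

Minimum-cost shipments:
  P–F1: 36 × 3 = 108
  P–F2: 79 × 10 = 790
  Q–F3: 50 × 16 = 800
  R–F2: 19 × 12 = 228
  R–F3: 72 × 16 = 1152
  S–F2: 84 × 11 = 924
Total cost = 4002.
S ships 84 of its 84, leaving 0.

0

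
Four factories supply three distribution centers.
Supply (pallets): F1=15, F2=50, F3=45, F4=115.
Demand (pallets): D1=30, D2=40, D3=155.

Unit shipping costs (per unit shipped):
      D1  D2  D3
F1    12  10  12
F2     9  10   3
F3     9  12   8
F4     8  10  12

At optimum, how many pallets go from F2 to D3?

50

Solving gives:
  F1–D2: 15 pallets
  F2–D3: 50 pallets
  F3–D3: 45 pallets
  F4–D1: 30 pallets
  F4–D2: 25 pallets
  F4–D3: 60 pallets
Total cost = 1870.
So F2→D3 carries 50 pallets.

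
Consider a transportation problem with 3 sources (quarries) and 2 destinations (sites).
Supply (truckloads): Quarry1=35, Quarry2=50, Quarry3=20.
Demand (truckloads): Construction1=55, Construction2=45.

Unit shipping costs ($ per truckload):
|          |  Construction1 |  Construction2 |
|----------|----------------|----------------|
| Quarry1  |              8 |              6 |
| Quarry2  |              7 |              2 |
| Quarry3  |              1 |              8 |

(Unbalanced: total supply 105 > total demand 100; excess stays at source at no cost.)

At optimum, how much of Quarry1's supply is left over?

An optimal plan:
  Quarry1 to Construction1: 30 × $8 = $240
  Quarry2 to Construction1: 5 × $7 = $35
  Quarry2 to Construction2: 45 × $2 = $90
  Quarry3 to Construction1: 20 × $1 = $20
Total cost = $385.
Quarry1 ships 30 of its 35, leaving 5.

5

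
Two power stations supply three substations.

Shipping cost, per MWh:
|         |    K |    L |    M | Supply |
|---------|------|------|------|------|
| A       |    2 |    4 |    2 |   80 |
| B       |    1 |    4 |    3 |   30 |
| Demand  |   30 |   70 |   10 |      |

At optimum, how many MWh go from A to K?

The minimum-cost plan:
  A→L: 70 × 4 = 280
  A→M: 10 × 2 = 20
  B→K: 30 × 1 = 30
Total cost = 330.
The route A→K is not used.

0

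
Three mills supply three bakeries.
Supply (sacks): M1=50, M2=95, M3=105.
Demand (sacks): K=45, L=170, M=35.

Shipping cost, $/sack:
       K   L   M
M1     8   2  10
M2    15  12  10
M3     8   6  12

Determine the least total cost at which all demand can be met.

One minimum-cost allocation:
  M1 to L: 50 × $2 = $100
  M2 to L: 60 × $12 = $720
  M2 to M: 35 × $10 = $350
  M3 to K: 45 × $8 = $360
  M3 to L: 60 × $6 = $360
Total = 100 + 720 + 350 + 360 + 360 = $1890.

1890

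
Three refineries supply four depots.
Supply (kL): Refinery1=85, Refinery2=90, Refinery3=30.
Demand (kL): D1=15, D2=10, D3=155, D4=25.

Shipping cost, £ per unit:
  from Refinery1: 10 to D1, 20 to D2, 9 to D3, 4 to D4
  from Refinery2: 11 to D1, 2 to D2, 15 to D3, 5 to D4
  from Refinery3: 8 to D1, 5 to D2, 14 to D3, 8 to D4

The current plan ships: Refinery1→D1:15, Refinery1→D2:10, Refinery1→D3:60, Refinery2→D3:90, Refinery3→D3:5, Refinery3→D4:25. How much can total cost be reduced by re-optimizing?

445

Current plan cost = 15·10 + 10·20 + 60·9 + 90·15 + 5·14 + 25·8 = £2510.
Optimal plan:
  Refinery1 to D3: 85 × £9 = £765
  Refinery2 to D2: 10 × £2 = £20
  Refinery2 to D3: 55 × £15 = £825
  Refinery2 to D4: 25 × £5 = £125
  Refinery3 to D1: 15 × £8 = £120
  Refinery3 to D3: 15 × £14 = £210
Optimal cost = £2065.
Saving = 2510 − 2065 = £445.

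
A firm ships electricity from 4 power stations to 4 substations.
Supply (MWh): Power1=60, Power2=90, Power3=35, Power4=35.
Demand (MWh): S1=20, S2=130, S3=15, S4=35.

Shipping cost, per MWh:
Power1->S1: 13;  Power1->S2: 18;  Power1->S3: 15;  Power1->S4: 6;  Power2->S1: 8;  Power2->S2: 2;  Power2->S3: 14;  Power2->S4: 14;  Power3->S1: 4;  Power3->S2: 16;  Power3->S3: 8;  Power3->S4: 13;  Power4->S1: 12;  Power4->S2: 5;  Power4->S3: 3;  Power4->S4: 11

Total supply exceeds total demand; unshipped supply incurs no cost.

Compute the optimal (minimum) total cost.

One minimum-cost allocation:
  Power1–S2: 5 × 18 = 90
  Power1–S4: 35 × 6 = 210
  Power2–S2: 90 × 2 = 180
  Power3–S1: 20 × 4 = 80
  Power3–S3: 15 × 8 = 120
  Power4–S2: 35 × 5 = 175
Total = 90 + 210 + 180 + 80 + 120 + 175 = 855.

855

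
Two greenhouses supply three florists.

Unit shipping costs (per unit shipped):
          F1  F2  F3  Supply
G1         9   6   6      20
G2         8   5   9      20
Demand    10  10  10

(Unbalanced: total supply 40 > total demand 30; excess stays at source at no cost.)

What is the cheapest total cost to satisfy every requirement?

One minimum-cost allocation:
  G1→F3: 10 × 6 = 60
  G2→F1: 10 × 8 = 80
  G2→F2: 10 × 5 = 50
Total = 60 + 80 + 50 = 190.

190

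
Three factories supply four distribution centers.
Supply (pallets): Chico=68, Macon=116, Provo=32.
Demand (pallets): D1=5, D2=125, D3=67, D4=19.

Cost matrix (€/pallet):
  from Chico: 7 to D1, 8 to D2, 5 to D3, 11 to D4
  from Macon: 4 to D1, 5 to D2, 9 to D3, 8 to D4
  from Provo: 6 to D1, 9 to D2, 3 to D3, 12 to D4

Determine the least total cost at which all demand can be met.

An optimal shipping plan:
  Chico→D2: 33 × €8 = €264
  Chico→D3: 35 × €5 = €175
  Macon→D1: 5 × €4 = €20
  Macon→D2: 92 × €5 = €460
  Macon→D4: 19 × €8 = €152
  Provo→D3: 32 × €3 = €96
Total = 264 + 175 + 20 + 460 + 152 + 96 = €1167.

1167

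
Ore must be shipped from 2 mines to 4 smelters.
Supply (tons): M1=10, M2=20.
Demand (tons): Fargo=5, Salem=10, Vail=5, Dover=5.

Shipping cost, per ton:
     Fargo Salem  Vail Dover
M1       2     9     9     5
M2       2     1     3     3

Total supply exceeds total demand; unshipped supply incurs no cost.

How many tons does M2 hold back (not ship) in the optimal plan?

An optimal plan:
  M1→Fargo: 5 × 2 = 10
  M2→Salem: 10 × 1 = 10
  M2→Vail: 5 × 3 = 15
  M2→Dover: 5 × 3 = 15
Total cost = 50.
M2 ships 20 of its 20, leaving 0.

0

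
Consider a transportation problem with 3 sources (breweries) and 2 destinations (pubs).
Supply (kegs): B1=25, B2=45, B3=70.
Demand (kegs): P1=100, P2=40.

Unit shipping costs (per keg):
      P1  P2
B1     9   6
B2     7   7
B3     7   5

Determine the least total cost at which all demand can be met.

Optimal allocation:
  B1 to P2: 25 × 6 = 150
  B2 to P1: 45 × 7 = 315
  B3 to P1: 55 × 7 = 385
  B3 to P2: 15 × 5 = 75
Total = 150 + 315 + 385 + 75 = 925.

925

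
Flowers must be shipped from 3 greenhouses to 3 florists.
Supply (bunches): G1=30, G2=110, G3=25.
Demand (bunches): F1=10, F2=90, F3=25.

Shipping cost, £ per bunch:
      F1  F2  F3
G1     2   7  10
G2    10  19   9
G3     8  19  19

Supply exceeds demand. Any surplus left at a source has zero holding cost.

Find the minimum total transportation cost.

A cheapest plan:
  G1->F2: 30 × £7 = £210
  G2->F2: 60 × £19 = £1140
  G2->F3: 25 × £9 = £225
  G3->F1: 10 × £8 = £80
Total = 210 + 1140 + 225 + 80 = £1655.

1655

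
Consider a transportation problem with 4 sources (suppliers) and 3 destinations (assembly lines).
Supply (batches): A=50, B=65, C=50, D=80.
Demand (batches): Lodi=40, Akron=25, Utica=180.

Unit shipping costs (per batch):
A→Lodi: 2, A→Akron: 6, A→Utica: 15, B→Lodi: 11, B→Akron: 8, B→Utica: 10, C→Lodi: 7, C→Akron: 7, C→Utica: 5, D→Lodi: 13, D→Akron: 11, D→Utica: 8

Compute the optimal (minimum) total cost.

1650

Optimal allocation:
  A to Lodi: 40 × 2 = 80
  A to Akron: 10 × 6 = 60
  B to Akron: 15 × 8 = 120
  B to Utica: 50 × 10 = 500
  C to Utica: 50 × 5 = 250
  D to Utica: 80 × 8 = 640
Total = 80 + 60 + 120 + 500 + 250 + 640 = 1650.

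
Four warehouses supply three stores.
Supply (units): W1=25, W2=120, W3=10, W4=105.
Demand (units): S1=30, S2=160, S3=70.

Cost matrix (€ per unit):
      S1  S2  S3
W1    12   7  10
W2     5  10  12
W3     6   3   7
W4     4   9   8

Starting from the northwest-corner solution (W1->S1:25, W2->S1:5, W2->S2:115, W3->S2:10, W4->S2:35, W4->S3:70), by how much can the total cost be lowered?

Current plan cost = 25·12 + 5·5 + 115·10 + 10·3 + 35·9 + 70·8 = €2380.
Optimal plan:
  W1 to S2: 25 × €7 = €175
  W2 to S2: 120 × €10 = €1200
  W3 to S2: 10 × €3 = €30
  W4 to S1: 30 × €4 = €120
  W4 to S2: 5 × €9 = €45
  W4 to S3: 70 × €8 = €560
Optimal cost = €2130.
Saving = 2380 − 2130 = €250.

250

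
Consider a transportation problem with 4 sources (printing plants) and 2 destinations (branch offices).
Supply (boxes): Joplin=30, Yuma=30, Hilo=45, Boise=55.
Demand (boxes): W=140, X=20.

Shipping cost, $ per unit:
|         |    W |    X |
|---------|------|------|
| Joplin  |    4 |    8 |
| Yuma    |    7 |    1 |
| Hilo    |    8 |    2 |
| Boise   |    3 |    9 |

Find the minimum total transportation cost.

735

One minimum-cost allocation:
  Joplin->W: 30 boxes
  Yuma->W: 10 boxes
  Yuma->X: 20 boxes
  Hilo->W: 45 boxes
  Boise->W: 55 boxes
Total cost = $735.
(Supply check: Joplin ships 30; Yuma ships 30; Hilo ships 45; Boise ships 55.)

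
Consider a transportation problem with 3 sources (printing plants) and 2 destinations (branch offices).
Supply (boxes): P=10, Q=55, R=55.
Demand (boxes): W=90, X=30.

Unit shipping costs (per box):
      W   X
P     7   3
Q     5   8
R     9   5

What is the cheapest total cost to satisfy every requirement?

720

Optimal allocation:
  P->W: 10 × 7 = 70
  Q->W: 55 × 5 = 275
  R->W: 25 × 9 = 225
  R->X: 30 × 5 = 150
Total = 70 + 275 + 225 + 150 = 720.
(Supply check: P ships 10; Q ships 55; R ships 55.)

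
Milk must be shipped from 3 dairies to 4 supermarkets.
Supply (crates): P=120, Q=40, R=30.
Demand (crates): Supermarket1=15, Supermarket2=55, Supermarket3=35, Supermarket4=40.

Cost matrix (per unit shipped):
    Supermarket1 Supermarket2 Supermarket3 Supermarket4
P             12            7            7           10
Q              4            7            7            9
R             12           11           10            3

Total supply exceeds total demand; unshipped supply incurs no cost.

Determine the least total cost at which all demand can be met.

870

An optimal shipping plan:
  P to Supermarket2: 40 × 7 = 280
  P to Supermarket3: 35 × 7 = 245
  Q to Supermarket1: 15 × 4 = 60
  Q to Supermarket2: 15 × 7 = 105
  Q to Supermarket4: 10 × 9 = 90
  R to Supermarket4: 30 × 3 = 90
Total = 280 + 245 + 60 + 105 + 90 + 90 = 870.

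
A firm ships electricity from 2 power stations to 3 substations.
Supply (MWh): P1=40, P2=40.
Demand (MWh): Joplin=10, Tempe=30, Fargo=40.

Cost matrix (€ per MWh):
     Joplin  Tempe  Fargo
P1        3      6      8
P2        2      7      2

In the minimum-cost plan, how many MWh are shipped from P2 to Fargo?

Optimal shipments:
  P1->Joplin: 10 × €3 = €30
  P1->Tempe: 30 × €6 = €180
  P2->Fargo: 40 × €2 = €80
Total cost = €290.
So P2→Fargo carries 40 MWh.

40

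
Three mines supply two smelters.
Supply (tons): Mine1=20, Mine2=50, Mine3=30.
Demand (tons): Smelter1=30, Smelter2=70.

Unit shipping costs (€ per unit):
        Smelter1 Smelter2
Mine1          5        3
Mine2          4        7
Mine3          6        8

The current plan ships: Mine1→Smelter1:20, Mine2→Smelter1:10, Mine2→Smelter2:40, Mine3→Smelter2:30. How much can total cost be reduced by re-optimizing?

Current plan cost = 20·5 + 10·4 + 40·7 + 30·8 = €660.
Optimal plan:
  Mine1 to Smelter2: 20 × €3 = €60
  Mine2 to Smelter1: 30 × €4 = €120
  Mine2 to Smelter2: 20 × €7 = €140
  Mine3 to Smelter2: 30 × €8 = €240
Optimal cost = €560.
Saving = 660 − 560 = €100.

100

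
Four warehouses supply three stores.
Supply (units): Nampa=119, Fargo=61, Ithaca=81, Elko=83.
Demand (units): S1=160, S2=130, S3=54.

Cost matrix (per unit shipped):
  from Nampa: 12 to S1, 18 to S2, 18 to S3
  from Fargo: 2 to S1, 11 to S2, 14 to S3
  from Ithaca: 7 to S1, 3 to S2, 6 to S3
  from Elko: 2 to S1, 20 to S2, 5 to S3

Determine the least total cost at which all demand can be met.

Optimal allocation:
  Nampa→S1: 70 units
  Nampa→S2: 49 units
  Fargo→S1: 61 units
  Ithaca→S2: 81 units
  Elko→S1: 29 units
  Elko→S3: 54 units
Total cost = 2415.

2415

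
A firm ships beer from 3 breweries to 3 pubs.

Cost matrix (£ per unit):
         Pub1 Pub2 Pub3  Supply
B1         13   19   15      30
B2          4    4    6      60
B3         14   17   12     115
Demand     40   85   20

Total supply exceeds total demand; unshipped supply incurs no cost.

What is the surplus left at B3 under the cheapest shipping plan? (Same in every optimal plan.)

60

An optimal plan:
  B1 to Pub1: 30 × £13 = £390
  B2 to Pub2: 60 × £4 = £240
  B3 to Pub1: 10 × £14 = £140
  B3 to Pub2: 25 × £17 = £425
  B3 to Pub3: 20 × £12 = £240
Total cost = £1435.
B3 ships 55 of its 115, leaving 60.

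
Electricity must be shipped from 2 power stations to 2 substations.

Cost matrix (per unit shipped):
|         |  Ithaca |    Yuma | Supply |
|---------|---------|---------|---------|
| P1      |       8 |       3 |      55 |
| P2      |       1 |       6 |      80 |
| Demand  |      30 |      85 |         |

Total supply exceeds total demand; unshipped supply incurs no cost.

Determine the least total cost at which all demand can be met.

An optimal shipping plan:
  P1–Yuma: 55 × 3 = 165
  P2–Ithaca: 30 × 1 = 30
  P2–Yuma: 30 × 6 = 180
Total = 165 + 30 + 180 = 375.

375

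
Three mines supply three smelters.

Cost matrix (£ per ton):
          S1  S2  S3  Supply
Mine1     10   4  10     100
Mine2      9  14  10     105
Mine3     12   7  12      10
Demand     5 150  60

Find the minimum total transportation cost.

1675

A cheapest plan:
  Mine1–S2: 100 × £4 = £400
  Mine2–S1: 5 × £9 = £45
  Mine2–S2: 40 × £14 = £560
  Mine2–S3: 60 × £10 = £600
  Mine3–S2: 10 × £7 = £70
Total = 400 + 45 + 560 + 600 + 70 = £1675.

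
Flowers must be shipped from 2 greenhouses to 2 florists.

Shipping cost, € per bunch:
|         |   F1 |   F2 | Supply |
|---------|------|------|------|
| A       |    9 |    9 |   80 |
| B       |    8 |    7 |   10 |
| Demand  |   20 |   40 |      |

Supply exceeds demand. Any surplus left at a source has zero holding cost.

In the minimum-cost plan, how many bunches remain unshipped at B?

0

An optimal plan:
  A→F1: 20 bunches
  A→F2: 30 bunches
  B→F2: 10 bunches
Total cost = €520.
B ships 10 of its 10, leaving 0.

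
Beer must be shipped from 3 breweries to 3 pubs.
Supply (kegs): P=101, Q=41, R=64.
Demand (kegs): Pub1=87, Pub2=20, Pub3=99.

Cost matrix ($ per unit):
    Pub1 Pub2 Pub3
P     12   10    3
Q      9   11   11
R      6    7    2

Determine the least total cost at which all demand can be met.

1088

One minimum-cost allocation:
  P–Pub2: 2 × $10 = $20
  P–Pub3: 99 × $3 = $297
  Q–Pub1: 41 × $9 = $369
  R–Pub1: 46 × $6 = $276
  R–Pub2: 18 × $7 = $126
Total = 20 + 297 + 369 + 276 + 126 = $1088.
(Supply check: P ships 101; Q ships 41; R ships 64.)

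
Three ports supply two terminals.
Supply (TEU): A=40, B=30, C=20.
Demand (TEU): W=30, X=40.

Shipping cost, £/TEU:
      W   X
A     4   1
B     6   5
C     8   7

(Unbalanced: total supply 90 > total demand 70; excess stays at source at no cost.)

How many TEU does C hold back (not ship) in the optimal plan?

20

Minimum-cost shipments:
  A→X: 40 × £1 = £40
  B→W: 30 × £6 = £180
Total cost = £220.
C ships 0 of its 20, leaving 20.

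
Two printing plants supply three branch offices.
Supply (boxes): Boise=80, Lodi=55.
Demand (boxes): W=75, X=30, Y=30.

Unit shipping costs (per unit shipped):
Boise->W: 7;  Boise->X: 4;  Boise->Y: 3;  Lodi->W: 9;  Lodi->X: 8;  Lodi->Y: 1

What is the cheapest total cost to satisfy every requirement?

725

One minimum-cost allocation:
  Boise to W: 50 × 7 = 350
  Boise to X: 30 × 4 = 120
  Lodi to W: 25 × 9 = 225
  Lodi to Y: 30 × 1 = 30
Total = 350 + 120 + 225 + 30 = 725.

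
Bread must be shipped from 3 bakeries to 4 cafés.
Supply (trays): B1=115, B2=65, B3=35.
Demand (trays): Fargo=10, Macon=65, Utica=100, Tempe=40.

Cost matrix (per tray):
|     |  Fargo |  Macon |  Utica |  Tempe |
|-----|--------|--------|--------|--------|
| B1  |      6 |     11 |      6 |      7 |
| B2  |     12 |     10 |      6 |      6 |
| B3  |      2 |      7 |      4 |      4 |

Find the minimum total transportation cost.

1450

A cheapest plan:
  B1→Macon: 15 × 11 = 165
  B1→Utica: 100 × 6 = 600
  B2→Macon: 25 × 10 = 250
  B2→Tempe: 40 × 6 = 240
  B3→Fargo: 10 × 2 = 20
  B3→Macon: 25 × 7 = 175
Total = 165 + 600 + 250 + 240 + 20 + 175 = 1450.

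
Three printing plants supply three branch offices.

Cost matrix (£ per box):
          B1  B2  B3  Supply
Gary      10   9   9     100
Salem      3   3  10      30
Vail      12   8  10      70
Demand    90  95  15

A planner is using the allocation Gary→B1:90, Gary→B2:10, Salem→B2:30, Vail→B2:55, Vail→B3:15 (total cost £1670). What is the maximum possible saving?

Current plan cost = 90·10 + 10·9 + 30·3 + 55·8 + 15·10 = £1670.
Optimal plan:
  Gary–B1: 60 boxes
  Gary–B2: 25 boxes
  Gary–B3: 15 boxes
  Salem–B1: 30 boxes
  Vail–B2: 70 boxes
Optimal cost = £1610.
Saving = 1670 − 1610 = £60.

60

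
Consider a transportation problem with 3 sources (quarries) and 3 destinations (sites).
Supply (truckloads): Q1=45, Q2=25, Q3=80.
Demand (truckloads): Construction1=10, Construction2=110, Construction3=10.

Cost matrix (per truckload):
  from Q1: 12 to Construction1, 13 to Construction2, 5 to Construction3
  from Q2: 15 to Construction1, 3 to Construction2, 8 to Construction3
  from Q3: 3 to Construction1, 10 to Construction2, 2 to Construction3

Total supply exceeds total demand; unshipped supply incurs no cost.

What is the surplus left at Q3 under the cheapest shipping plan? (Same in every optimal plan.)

Minimum-cost shipments:
  Q1->Construction2: 25 × 13 = 325
  Q2->Construction2: 25 × 3 = 75
  Q3->Construction1: 10 × 3 = 30
  Q3->Construction2: 60 × 10 = 600
  Q3->Construction3: 10 × 2 = 20
Total cost = 1050.
Q3 ships 80 of its 80, leaving 0.

0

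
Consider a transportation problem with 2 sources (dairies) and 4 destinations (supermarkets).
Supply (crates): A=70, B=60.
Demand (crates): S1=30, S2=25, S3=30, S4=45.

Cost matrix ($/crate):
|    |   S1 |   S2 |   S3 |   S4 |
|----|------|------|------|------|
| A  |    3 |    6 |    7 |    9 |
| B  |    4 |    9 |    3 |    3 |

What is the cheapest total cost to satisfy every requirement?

525

A cheapest plan:
  A→S1: 30 × $3 = $90
  A→S2: 25 × $6 = $150
  A→S3: 15 × $7 = $105
  B→S3: 15 × $3 = $45
  B→S4: 45 × $3 = $135
Total = 90 + 150 + 105 + 45 + 135 = $525.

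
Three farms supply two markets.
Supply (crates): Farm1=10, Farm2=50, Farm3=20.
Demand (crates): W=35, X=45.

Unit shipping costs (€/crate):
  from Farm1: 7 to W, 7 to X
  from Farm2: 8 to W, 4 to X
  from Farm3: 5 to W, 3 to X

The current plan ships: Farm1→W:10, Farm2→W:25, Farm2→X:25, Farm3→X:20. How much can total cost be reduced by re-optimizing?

40

Current plan cost = 10·7 + 25·8 + 25·4 + 20·3 = €430.
Optimal plan:
  Farm1 to W: 10 × €7 = €70
  Farm2 to W: 5 × €8 = €40
  Farm2 to X: 45 × €4 = €180
  Farm3 to W: 20 × €5 = €100
Optimal cost = €390.
Saving = 430 − 390 = €40.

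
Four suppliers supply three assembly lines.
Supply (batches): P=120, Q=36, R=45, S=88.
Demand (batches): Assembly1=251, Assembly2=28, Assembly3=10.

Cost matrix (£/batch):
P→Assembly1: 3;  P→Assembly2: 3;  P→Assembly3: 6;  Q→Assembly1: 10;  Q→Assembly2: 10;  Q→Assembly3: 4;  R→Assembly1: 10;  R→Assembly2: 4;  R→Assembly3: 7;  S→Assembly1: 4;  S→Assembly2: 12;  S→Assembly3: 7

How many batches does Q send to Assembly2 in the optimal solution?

0

Optimal shipments:
  P to Assembly1: 120 × £3 = £360
  Q to Assembly1: 26 × £10 = £260
  Q to Assembly3: 10 × £4 = £40
  R to Assembly1: 17 × £10 = £170
  R to Assembly2: 28 × £4 = £112
  S to Assembly1: 88 × £4 = £352
Total cost = £1294.
The route Q→Assembly2 is not used.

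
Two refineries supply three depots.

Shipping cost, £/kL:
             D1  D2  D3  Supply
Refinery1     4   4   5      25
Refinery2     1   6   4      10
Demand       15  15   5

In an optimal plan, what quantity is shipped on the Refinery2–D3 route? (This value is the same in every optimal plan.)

0

Solving gives:
  Refinery1 to D1: 5 × £4 = £20
  Refinery1 to D2: 15 × £4 = £60
  Refinery1 to D3: 5 × £5 = £25
  Refinery2 to D1: 10 × £1 = £10
Total cost = £115.
The route Refinery2→D3 is not used.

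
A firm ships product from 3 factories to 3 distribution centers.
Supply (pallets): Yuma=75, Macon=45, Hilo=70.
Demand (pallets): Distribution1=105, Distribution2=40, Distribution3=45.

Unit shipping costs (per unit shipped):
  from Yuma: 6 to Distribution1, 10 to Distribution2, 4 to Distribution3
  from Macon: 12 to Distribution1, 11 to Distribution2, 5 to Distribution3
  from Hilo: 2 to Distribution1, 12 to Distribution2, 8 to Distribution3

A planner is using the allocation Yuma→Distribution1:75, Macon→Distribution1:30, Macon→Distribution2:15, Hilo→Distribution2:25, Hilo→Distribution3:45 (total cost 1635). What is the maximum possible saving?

660

Current plan cost = 75·6 + 30·12 + 15·11 + 25·12 + 45·8 = 1635.
Optimal plan:
  Yuma->Distribution1: 35 × 6 = 210
  Yuma->Distribution2: 40 × 10 = 400
  Macon->Distribution3: 45 × 5 = 225
  Hilo->Distribution1: 70 × 2 = 140
Optimal cost = 975.
Saving = 1635 − 975 = 660.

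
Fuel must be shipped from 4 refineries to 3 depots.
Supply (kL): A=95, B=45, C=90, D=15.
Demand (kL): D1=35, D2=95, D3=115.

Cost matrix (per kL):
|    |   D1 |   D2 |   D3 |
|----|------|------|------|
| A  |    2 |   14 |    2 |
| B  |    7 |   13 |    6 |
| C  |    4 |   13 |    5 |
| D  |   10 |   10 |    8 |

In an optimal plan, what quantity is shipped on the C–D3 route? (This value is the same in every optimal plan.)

The minimum-cost plan:
  A–D3: 95 × 2 = 190
  B–D2: 45 × 13 = 585
  C–D1: 35 × 4 = 140
  C–D2: 35 × 13 = 455
  C–D3: 20 × 5 = 100
  D–D2: 15 × 10 = 150
Total cost = 1620.
So C→D3 carries 20 kL.

20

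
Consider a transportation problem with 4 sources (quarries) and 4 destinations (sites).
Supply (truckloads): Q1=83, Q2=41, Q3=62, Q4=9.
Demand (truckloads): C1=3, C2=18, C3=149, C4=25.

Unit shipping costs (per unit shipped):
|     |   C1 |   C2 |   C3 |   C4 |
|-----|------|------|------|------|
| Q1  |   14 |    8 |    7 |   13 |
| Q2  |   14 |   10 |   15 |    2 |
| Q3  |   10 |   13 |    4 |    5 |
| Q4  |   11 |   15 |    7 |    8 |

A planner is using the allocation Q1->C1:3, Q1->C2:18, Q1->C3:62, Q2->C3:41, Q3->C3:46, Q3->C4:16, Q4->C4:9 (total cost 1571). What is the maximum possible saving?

455

Current plan cost = 3·14 + 18·8 + 62·7 + 41·15 + 46·4 + 16·5 + 9·8 = 1571.
Optimal plan:
  Q1–C2: 2 × 8 = 16
  Q1–C3: 81 × 7 = 567
  Q2–C2: 16 × 10 = 160
  Q2–C4: 25 × 2 = 50
  Q3–C3: 62 × 4 = 248
  Q4–C1: 3 × 11 = 33
  Q4–C3: 6 × 7 = 42
Optimal cost = 1116.
Saving = 1571 − 1116 = 455.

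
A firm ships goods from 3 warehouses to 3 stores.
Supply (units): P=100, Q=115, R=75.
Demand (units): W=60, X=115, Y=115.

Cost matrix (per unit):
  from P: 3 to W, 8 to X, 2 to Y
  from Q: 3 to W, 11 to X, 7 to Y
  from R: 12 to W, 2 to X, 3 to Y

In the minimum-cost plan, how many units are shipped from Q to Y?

15

Optimal shipments:
  P to Y: 100 × 2 = 200
  Q to W: 60 × 3 = 180
  Q to X: 40 × 11 = 440
  Q to Y: 15 × 7 = 105
  R to X: 75 × 2 = 150
Total cost = 1075.
So Q→Y carries 15 units.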